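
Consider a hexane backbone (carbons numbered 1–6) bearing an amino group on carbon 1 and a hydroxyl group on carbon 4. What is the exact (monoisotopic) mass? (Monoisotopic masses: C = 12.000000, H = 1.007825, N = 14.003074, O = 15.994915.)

117.1154

Atom tally by fragment:
  H2NCH2 → C:1 H:4 N:1
  CH2 → C:1 H:2
  CH2 → C:1 H:2
  CH(OH) → C:1 H:2 O:1
  CH2 → C:1 H:2
  CH3 → C:1 H:3
Element totals:
  C: 6
  H: 15
  N: 1
  O: 1
Molecular formula: C6H15NO.
  M = 6(12.0) + 15(1.007825) + 14.003074 + 15.994915
    = 72.000000 + 15.117375 + 14.003074 + 15.994915 = 117.115364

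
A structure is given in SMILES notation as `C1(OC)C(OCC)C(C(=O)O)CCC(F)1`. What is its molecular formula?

C10H17FO4

Atom tally by fragment:
  cyclohexane ring core → C:6 H:12
  (− 4 ring H displaced by substituents)
  + OCH3 → C:1 H:3 O:1
  + OC2H5 → C:2 H:5 O:1
  + COOH → C:1 H:1 O:2
  + F → F:1
Element totals:
  C: 10
  H: 17
  F: 1
  O: 4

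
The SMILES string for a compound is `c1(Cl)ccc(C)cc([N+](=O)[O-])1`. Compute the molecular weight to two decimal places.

Atom tally by fragment:
  benzene ring core → C:6 H:6
  (− 3 ring H displaced by substituents)
  + Cl → Cl:1
  + CH3 → C:1 H:3
  + NO2 → N:1 O:2
Element totals:
  C: 7
  H: 6
  Cl: 1
  N: 1
  O: 2
Molecular formula: C7H6ClNO2.
  M = 7(12.011) + 6(1.008) + 35.45 + 14.007 + 2(15.999)
    = 84.077 + 6.048 + 35.450 + 14.007 + 31.998 = 171.580

171.58 g/mol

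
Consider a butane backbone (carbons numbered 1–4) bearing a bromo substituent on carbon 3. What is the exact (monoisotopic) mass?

135.9888

Atom tally by fragment:
  CH3 → C:1 H:3
  CH2 → C:1 H:2
  CH(Br) → C:1 H:1 Br:1
  CH3 → C:1 H:3
Element totals:
  C: 4
  H: 9
  Br: 1
Molecular formula: C4H9Br.
  M = 4(12.0) + 9(1.007825) + 78.918338
    = 48.000000 + 9.070425 + 78.918338 = 135.988763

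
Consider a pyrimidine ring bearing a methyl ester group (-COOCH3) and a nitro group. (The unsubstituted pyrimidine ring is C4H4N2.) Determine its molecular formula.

Atom tally by fragment:
  pyrimidine ring core → C:4 H:4 N:2
  (− 2 ring H displaced by substituents)
  + COOCH3 → C:2 H:3 O:2
  + NO2 → N:1 O:2
Element totals:
  C: 6
  H: 5
  N: 3
  O: 4

C6H5N3O4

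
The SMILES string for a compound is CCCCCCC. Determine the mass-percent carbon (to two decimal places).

Atom tally by fragment:
  CH3 → C:1 H:3
  CH2 → C:1 H:2
  CH2 → C:1 H:2
  CH2 → C:1 H:2
  CH2 → C:1 H:2
  CH2 → C:1 H:2
  CH3 → C:1 H:3
Element totals:
  C: 7
  H: 16
Molecular formula: C7H16.
Molar mass = 100.205 g/mol.
Mass from C: 7 × 12.011 = 84.077 g/mol.
%C = 84.077 / 100.205 × 100 = 83.90%.

83.90%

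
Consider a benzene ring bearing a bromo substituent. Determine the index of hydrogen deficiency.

Atom tally by fragment:
  benzene ring core → C:6 H:6
  (− 1 ring H displaced by substituents)
  + Br → Br:1
Element totals:
  C: 6
  H: 5
  Br: 1
Molecular formula: C6H5Br.
DoU = (2C + 2 + N − H − X) / 2 = (2·6 + 2 + 0 − 5 − 1) / 2 = 4.

4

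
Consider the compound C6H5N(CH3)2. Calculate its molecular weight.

Element totals:
  C: 8
  H: 11
  N: 1
Molecular formula: C8H11N.
  M = 8(12.011) + 11(1.008) + 14.007
    = 96.088 + 11.088 + 14.007 = 121.183

121.18 g/mol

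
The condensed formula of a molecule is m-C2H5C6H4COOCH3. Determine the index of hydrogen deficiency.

5

Atom tally by fragment:
  benzene ring core → C:6 H:6
  (− 2 ring H displaced by substituents)
  + C2H5 → C:2 H:5
  + COOCH3 → C:2 H:3 O:2
Element totals:
  C: 10
  H: 12
  O: 2
Molecular formula: C10H12O2.
DoU = (2C + 2 + N − H − X) / 2 = (2·10 + 2 + 0 − 12 − 0) / 2 = 5.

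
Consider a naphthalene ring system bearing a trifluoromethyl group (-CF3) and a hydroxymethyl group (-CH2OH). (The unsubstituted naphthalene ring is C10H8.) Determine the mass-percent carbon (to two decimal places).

63.72%

Atom tally by fragment:
  naphthalene ring system core → C:10 H:8
  (− 2 ring H displaced by substituents)
  + CF3 → C:1 F:3
  + CH2OH → C:1 H:3 O:1
Element totals:
  C: 12
  H: 9
  F: 3
  O: 1
Molecular formula: C12H9F3O.
Molar mass = 226.197 g/mol.
Mass from C: 12 × 12.011 = 144.132 g/mol.
%C = 144.132 / 226.197 × 100 = 63.72%.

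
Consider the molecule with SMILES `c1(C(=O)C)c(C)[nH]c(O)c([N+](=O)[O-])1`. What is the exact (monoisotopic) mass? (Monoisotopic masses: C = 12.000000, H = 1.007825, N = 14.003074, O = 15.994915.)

Atom tally by fragment:
  pyrrole ring core → C:4 H:5 N:1
  (− 4 ring H displaced by substituents)
  + COCH3 → C:2 H:3 O:1
  + CH3 → C:1 H:3
  + OH → O:1 H:1
  + NO2 → N:1 O:2
Element totals:
  C: 7
  H: 8
  N: 2
  O: 4
Molecular formula: C7H8N2O4.
  M = 7(12.0) + 8(1.007825) + 2(14.003074) + 4(15.994915)
    = 84.000000 + 8.062600 + 28.006148 + 63.979660 = 184.048408

184.0484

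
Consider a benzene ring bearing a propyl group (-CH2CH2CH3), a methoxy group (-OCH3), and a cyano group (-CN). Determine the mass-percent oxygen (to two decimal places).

Atom tally by fragment:
  benzene ring core → C:6 H:6
  (− 3 ring H displaced by substituents)
  + CH2CH2CH3 → C:3 H:7
  + OCH3 → C:1 H:3 O:1
  + CN → C:1 N:1
Element totals:
  C: 11
  H: 13
  N: 1
  O: 1
Molecular formula: C11H13NO.
Molar mass = 175.231 g/mol.
Mass from O: 1 × 15.999 = 15.999 g/mol.
%O = 15.999 / 175.231 × 100 = 9.13%.

9.13%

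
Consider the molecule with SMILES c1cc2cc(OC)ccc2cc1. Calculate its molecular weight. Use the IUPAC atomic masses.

Atom tally by fragment:
  naphthalene ring system core → C:10 H:8
  (− 1 ring H displaced by substituents)
  + OCH3 → C:1 H:3 O:1
Element totals:
  C: 11
  H: 10
  O: 1
Molecular formula: C11H10O.
  M = 11(12.011) + 10(1.008) + 15.999
    = 132.121 + 10.080 + 15.999 = 158.200

158.20 g/mol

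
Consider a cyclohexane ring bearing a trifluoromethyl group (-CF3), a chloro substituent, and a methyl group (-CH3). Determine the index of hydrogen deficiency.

1

Atom tally by fragment:
  cyclohexane ring core → C:6 H:12
  (− 3 ring H displaced by substituents)
  + CF3 → C:1 F:3
  + Cl → Cl:1
  + CH3 → C:1 H:3
Element totals:
  C: 8
  H: 12
  Cl: 1
  F: 3
Molecular formula: C8H12ClF3.
DoU = (2C + 2 + N − H − X) / 2 = (2·8 + 2 + 0 − 12 − 4) / 2 = 1.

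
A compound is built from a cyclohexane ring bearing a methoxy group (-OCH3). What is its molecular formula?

C7H14O

Atom tally by fragment:
  cyclohexane ring core → C:6 H:12
  (− 1 ring H displaced by substituents)
  + OCH3 → C:1 H:3 O:1
Element totals:
  C: 7
  H: 14
  O: 1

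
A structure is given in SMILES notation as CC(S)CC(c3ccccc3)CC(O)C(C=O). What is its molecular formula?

C14H20O2S

Atom tally by fragment:
  CH3 → C:1 H:3
  CH(SH) → C:1 H:2 S:1
  CH2 → C:1 H:2
  CH(C6H5) → C:7 H:6
  CH2 → C:1 H:2
  CH(OH) → C:1 H:2 O:1
  CH2CHO → C:2 H:3 O:1
Element totals:
  C: 14
  H: 20
  O: 2
  S: 1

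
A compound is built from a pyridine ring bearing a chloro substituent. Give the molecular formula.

C5H4ClN

Atom tally by fragment:
  pyridine ring core → C:5 H:5 N:1
  (− 1 ring H displaced by substituents)
  + Cl → Cl:1
Element totals:
  C: 5
  H: 4
  Cl: 1
  N: 1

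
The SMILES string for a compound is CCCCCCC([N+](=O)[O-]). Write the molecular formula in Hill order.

C7H15NO2

Atom tally by fragment:
  CH3 → C:1 H:3
  CH2 → C:1 H:2
  CH2 → C:1 H:2
  CH2 → C:1 H:2
  CH2 → C:1 H:2
  CH2 → C:1 H:2
  CH2NO2 → C:1 H:2 N:1 O:2
Element totals:
  C: 7
  H: 15
  N: 1
  O: 2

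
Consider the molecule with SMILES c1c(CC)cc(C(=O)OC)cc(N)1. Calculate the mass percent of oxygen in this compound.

Atom tally by fragment:
  benzene ring core → C:6 H:6
  (− 3 ring H displaced by substituents)
  + C2H5 → C:2 H:5
  + COOCH3 → C:2 H:3 O:2
  + NH2 → N:1 H:2
Element totals:
  C: 10
  H: 13
  N: 1
  O: 2
Molecular formula: C10H13NO2.
Molar mass = 179.219 g/mol.
Mass from O: 2 × 15.999 = 31.998 g/mol.
%O = 31.998 / 179.219 × 100 = 17.85%.

17.85%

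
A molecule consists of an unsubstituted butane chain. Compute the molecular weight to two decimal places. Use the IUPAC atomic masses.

58.12 g/mol

Atom tally by fragment:
  CH3 → C:1 H:3
  CH2 → C:1 H:2
  CH2 → C:1 H:2
  CH3 → C:1 H:3
Element totals:
  C: 4
  H: 10
Molecular formula: C4H10.
  M = 4(12.011) + 10(1.008)
    = 48.044 + 10.080 = 58.124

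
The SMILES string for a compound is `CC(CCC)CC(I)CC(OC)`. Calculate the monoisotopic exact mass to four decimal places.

Atom tally by fragment:
  CH3 → C:1 H:3
  CH(CH2CH2CH3) → C:4 H:8
  CH2 → C:1 H:2
  CH(I) → C:1 H:1 I:1
  CH2 → C:1 H:2
  CH2OCH3 → C:2 H:5 O:1
Element totals:
  C: 10
  H: 21
  I: 1
  O: 1
Molecular formula: C10H21IO.
  M = 10(12.0) + 21(1.007825) + 126.904472 + 15.994915
    = 120.000000 + 21.164325 + 126.904472 + 15.994915 = 284.063712

284.0637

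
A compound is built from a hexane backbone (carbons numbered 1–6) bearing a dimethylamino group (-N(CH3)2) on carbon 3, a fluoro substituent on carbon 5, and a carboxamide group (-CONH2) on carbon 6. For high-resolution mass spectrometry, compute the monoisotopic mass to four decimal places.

190.1481

Atom tally by fragment:
  CH3 → C:1 H:3
  CH2 → C:1 H:2
  CH(N(CH3)2) → C:3 H:7 N:1
  CH2 → C:1 H:2
  CH(F) → C:1 H:1 F:1
  CH2CONH2 → C:2 H:4 O:1 N:1
Element totals:
  C: 9
  H: 19
  F: 1
  N: 2
  O: 1
Molecular formula: C9H19FN2O.
  M = 9(12.0) + 19(1.007825) + 18.998403 + 2(14.003074) + 15.994915
    = 108.000000 + 19.148675 + 18.998403 + 28.006148 + 15.994915 = 190.148141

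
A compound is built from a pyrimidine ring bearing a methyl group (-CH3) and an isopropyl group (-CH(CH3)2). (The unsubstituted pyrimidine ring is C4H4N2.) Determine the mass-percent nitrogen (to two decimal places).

Atom tally by fragment:
  pyrimidine ring core → C:4 H:4 N:2
  (− 2 ring H displaced by substituents)
  + CH3 → C:1 H:3
  + CH(CH3)2 → C:3 H:7
Element totals:
  C: 8
  H: 12
  N: 2
Molecular formula: C8H12N2.
Molar mass = 136.198 g/mol.
Mass from N: 2 × 14.007 = 28.014 g/mol.
%N = 28.014 / 136.198 × 100 = 20.57%.

20.57%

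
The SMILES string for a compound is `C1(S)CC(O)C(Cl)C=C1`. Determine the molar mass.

Atom tally by fragment:
  cyclohexene ring core → C:6 H:10
  (− 3 ring H displaced by substituents)
  + SH → S:1 H:1
  + OH → O:1 H:1
  + Cl → Cl:1
Element totals:
  C: 6
  H: 9
  Cl: 1
  O: 1
  S: 1
Molecular formula: C6H9ClOS.
  M = 6(12.011) + 9(1.008) + 35.45 + 15.999 + 32.06
    = 72.066 + 9.072 + 35.450 + 15.999 + 32.060 = 164.647

164.65 g/mol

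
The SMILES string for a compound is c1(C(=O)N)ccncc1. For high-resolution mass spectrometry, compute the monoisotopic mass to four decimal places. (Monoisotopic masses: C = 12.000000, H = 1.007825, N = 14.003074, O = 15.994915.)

Atom tally by fragment:
  pyridine ring core → C:5 H:5 N:1
  (− 1 ring H displaced by substituents)
  + CONH2 → C:1 H:2 O:1 N:1
Element totals:
  C: 6
  H: 6
  N: 2
  O: 1
Molecular formula: C6H6N2O.
  M = 6(12.0) + 6(1.007825) + 2(14.003074) + 15.994915
    = 72.000000 + 6.046950 + 28.006148 + 15.994915 = 122.048013

122.0480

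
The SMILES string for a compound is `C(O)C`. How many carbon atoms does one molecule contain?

Atom tally by fragment:
  HOCH2 → C:1 H:3 O:1
  CH3 → C:1 H:3
Element totals:
  C: 2
  H: 6
  O: 1

2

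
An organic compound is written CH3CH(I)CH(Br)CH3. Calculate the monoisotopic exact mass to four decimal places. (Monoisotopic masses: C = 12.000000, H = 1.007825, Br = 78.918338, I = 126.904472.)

261.8854

Element totals:
  C: 4
  H: 8
  Br: 1
  I: 1
Molecular formula: C4H8BrI.
  M = 4(12.0) + 8(1.007825) + 78.918338 + 126.904472
    = 48.000000 + 8.062600 + 78.918338 + 126.904472 = 261.885410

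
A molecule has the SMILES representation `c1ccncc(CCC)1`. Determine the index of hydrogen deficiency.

Atom tally by fragment:
  pyridine ring core → C:5 H:5 N:1
  (− 1 ring H displaced by substituents)
  + CH2CH2CH3 → C:3 H:7
Element totals:
  C: 8
  H: 11
  N: 1
Molecular formula: C8H11N.
DoU = (2C + 2 + N − H − X) / 2 = (2·8 + 2 + 1 − 11 − 0) / 2 = 4.

4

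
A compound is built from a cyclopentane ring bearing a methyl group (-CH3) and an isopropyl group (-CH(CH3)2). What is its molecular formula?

C9H18

Atom tally by fragment:
  cyclopentane ring core → C:5 H:10
  (− 2 ring H displaced by substituents)
  + CH3 → C:1 H:3
  + CH(CH3)2 → C:3 H:7
Element totals:
  C: 9
  H: 18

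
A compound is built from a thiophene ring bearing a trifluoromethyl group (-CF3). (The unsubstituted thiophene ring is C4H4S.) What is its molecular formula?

Atom tally by fragment:
  thiophene ring core → C:4 H:4 S:1
  (− 1 ring H displaced by substituents)
  + CF3 → C:1 F:3
Element totals:
  C: 5
  H: 3
  F: 3
  S: 1

C5H3F3S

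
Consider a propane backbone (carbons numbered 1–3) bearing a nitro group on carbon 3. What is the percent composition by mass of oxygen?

Atom tally by fragment:
  CH3 → C:1 H:3
  CH2 → C:1 H:2
  CH2NO2 → C:1 H:2 N:1 O:2
Element totals:
  C: 3
  H: 7
  N: 1
  O: 2
Molecular formula: C3H7NO2.
Molar mass = 89.094 g/mol.
Mass from O: 2 × 15.999 = 31.998 g/mol.
%O = 31.998 / 89.094 × 100 = 35.91%.

35.91%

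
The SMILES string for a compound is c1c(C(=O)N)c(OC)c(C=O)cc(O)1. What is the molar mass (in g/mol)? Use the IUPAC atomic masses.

Atom tally by fragment:
  benzene ring core → C:6 H:6
  (− 4 ring H displaced by substituents)
  + CONH2 → C:1 H:2 O:1 N:1
  + OCH3 → C:1 H:3 O:1
  + CHO → C:1 H:1 O:1
  + OH → O:1 H:1
Element totals:
  C: 9
  H: 9
  N: 1
  O: 4
Molecular formula: C9H9NO4.
  M = 9(12.011) + 9(1.008) + 14.007 + 4(15.999)
    = 108.099 + 9.072 + 14.007 + 63.996 = 195.174

195.17 g/mol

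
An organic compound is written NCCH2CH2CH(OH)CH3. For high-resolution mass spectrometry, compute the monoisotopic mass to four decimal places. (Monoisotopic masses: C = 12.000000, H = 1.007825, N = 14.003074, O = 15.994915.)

Element totals:
  C: 5
  H: 9
  N: 1
  O: 1
Molecular formula: C5H9NO.
  M = 5(12.0) + 9(1.007825) + 14.003074 + 15.994915
    = 60.000000 + 9.070425 + 14.003074 + 15.994915 = 99.068414

99.0684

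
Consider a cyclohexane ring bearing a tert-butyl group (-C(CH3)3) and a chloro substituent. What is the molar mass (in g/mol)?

Atom tally by fragment:
  cyclohexane ring core → C:6 H:12
  (− 2 ring H displaced by substituents)
  + C(CH3)3 → C:4 H:9
  + Cl → Cl:1
Element totals:
  C: 10
  H: 19
  Cl: 1
Molecular formula: C10H19Cl.
  M = 10(12.011) + 19(1.008) + 35.45
    = 120.110 + 19.152 + 35.450 = 174.712

174.71 g/mol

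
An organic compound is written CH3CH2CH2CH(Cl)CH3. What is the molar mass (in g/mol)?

Element totals:
  C: 5
  H: 11
  Cl: 1
Molecular formula: C5H11Cl.
  M = 5(12.011) + 11(1.008) + 35.45
    = 60.055 + 11.088 + 35.450 = 106.593

106.59 g/mol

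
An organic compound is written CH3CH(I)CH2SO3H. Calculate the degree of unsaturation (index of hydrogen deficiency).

0

Atom tally by fragment:
  CH3 → C:1 H:3
  CH(I) → C:1 H:1 I:1
  CH2SO3H → C:1 H:3 S:1 O:3
Element totals:
  C: 3
  H: 7
  I: 1
  O: 3
  S: 1
Molecular formula: C3H7IO3S.
DoU = (2C + 2 + N − H − X) / 2 = (2·3 + 2 + 0 − 7 − 1) / 2 = 0.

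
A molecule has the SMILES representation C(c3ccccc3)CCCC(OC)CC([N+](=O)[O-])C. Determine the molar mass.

265.35 g/mol

Atom tally by fragment:
  C6H5CH2 → C:7 H:7
  CH2 → C:1 H:2
  CH2 → C:1 H:2
  CH2 → C:1 H:2
  CH(OCH3) → C:2 H:4 O:1
  CH2 → C:1 H:2
  CH(NO2) → C:1 H:1 N:1 O:2
  CH3 → C:1 H:3
Element totals:
  C: 15
  H: 23
  N: 1
  O: 3
Molecular formula: C15H23NO3.
  M = 15(12.011) + 23(1.008) + 14.007 + 3(15.999)
    = 180.165 + 23.184 + 14.007 + 47.997 = 265.353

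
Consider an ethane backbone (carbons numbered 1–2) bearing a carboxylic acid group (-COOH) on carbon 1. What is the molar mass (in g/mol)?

Atom tally by fragment:
  HOOCCH2 → C:2 H:3 O:2
  CH3 → C:1 H:3
Element totals:
  C: 3
  H: 6
  O: 2
Molecular formula: C3H6O2.
  M = 3(12.011) + 6(1.008) + 2(15.999)
    = 36.033 + 6.048 + 31.998 = 74.079

74.08 g/mol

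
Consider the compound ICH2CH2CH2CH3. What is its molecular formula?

C4H9I

Element totals:
  C: 4
  H: 9
  I: 1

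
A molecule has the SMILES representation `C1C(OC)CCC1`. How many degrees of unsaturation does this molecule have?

1

Atom tally by fragment:
  cyclopentane ring core → C:5 H:10
  (− 1 ring H displaced by substituents)
  + OCH3 → C:1 H:3 O:1
Element totals:
  C: 6
  H: 12
  O: 1
Molecular formula: C6H12O.
DoU = (2C + 2 + N − H − X) / 2 = (2·6 + 2 + 0 − 12 − 0) / 2 = 1.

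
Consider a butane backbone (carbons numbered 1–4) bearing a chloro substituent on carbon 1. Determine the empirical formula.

Atom tally by fragment:
  ClCH2 → C:1 H:2 Cl:1
  CH2 → C:1 H:2
  CH2 → C:1 H:2
  CH3 → C:1 H:3
Element totals:
  C: 4
  H: 9
  Cl: 1
Molecular formula: C4H9Cl.
gcd of subscripts (4, 1, 9) = 1, so the empirical formula equals the molecular formula.

C4H9Cl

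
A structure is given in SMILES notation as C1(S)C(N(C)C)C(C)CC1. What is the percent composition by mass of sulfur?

20.13%

Atom tally by fragment:
  cyclopentane ring core → C:5 H:10
  (− 3 ring H displaced by substituents)
  + SH → S:1 H:1
  + N(CH3)2 → N:1 C:2 H:6
  + CH3 → C:1 H:3
Element totals:
  C: 8
  H: 17
  N: 1
  S: 1
Molecular formula: C8H17NS.
Molar mass = 159.291 g/mol.
Mass from S: 1 × 32.06 = 32.060 g/mol.
%S = 32.060 / 159.291 × 100 = 20.13%.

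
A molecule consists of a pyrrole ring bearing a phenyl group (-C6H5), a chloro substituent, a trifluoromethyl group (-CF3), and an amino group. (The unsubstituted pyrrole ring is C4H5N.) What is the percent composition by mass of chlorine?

Atom tally by fragment:
  pyrrole ring core → C:4 H:5 N:1
  (− 4 ring H displaced by substituents)
  + C6H5 → C:6 H:5
  + Cl → Cl:1
  + CF3 → C:1 F:3
  + NH2 → N:1 H:2
Element totals:
  C: 11
  H: 8
  Cl: 1
  F: 3
  N: 2
Molecular formula: C11H8ClF3N2.
Molar mass = 260.643 g/mol.
Mass from Cl: 1 × 35.45 = 35.450 g/mol.
%Cl = 35.450 / 260.643 × 100 = 13.60%.

13.60%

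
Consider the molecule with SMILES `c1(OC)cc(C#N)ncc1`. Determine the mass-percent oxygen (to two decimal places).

11.93%

Atom tally by fragment:
  pyridine ring core → C:5 H:5 N:1
  (− 2 ring H displaced by substituents)
  + OCH3 → C:1 H:3 O:1
  + CN → C:1 N:1
Element totals:
  C: 7
  H: 6
  N: 2
  O: 1
Molecular formula: C7H6N2O.
Molar mass = 134.138 g/mol.
Mass from O: 1 × 15.999 = 15.999 g/mol.
%O = 15.999 / 134.138 × 100 = 11.93%.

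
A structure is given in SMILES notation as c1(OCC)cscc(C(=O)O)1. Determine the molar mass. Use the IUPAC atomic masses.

172.20 g/mol

Atom tally by fragment:
  thiophene ring core → C:4 H:4 S:1
  (− 2 ring H displaced by substituents)
  + OC2H5 → C:2 H:5 O:1
  + COOH → C:1 H:1 O:2
Element totals:
  C: 7
  H: 8
  O: 3
  S: 1
Molecular formula: C7H8O3S.
  M = 7(12.011) + 8(1.008) + 3(15.999) + 32.06
    = 84.077 + 8.064 + 47.997 + 32.060 = 172.198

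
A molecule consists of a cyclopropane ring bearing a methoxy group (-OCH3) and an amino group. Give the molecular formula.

C4H9NO

Atom tally by fragment:
  cyclopropane ring core → C:3 H:6
  (− 2 ring H displaced by substituents)
  + OCH3 → C:1 H:3 O:1
  + NH2 → N:1 H:2
Element totals:
  C: 4
  H: 9
  N: 1
  O: 1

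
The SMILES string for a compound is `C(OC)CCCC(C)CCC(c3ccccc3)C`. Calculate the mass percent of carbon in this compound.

82.20%

Atom tally by fragment:
  CH3OCH2 → C:2 H:5 O:1
  CH2 → C:1 H:2
  CH2 → C:1 H:2
  CH2 → C:1 H:2
  CH(CH3) → C:2 H:4
  CH2 → C:1 H:2
  CH2 → C:1 H:2
  CH(C6H5) → C:7 H:6
  CH3 → C:1 H:3
Element totals:
  C: 17
  H: 28
  O: 1
Molecular formula: C17H28O.
Molar mass = 248.410 g/mol.
Mass from C: 17 × 12.011 = 204.187 g/mol.
%C = 204.187 / 248.410 × 100 = 82.20%.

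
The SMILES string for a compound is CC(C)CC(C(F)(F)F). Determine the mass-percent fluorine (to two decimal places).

Atom tally by fragment:
  CH3 → C:1 H:3
  CH(CH3) → C:2 H:4
  CH2 → C:1 H:2
  CH2CF3 → C:2 H:2 F:3
Element totals:
  C: 6
  H: 11
  F: 3
Molecular formula: C6H11F3.
Molar mass = 140.148 g/mol.
Mass from F: 3 × 18.998 = 56.994 g/mol.
%F = 56.994 / 140.148 × 100 = 40.67%.

40.67%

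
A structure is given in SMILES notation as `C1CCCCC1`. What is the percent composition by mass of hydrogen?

Atom tally by fragment:
  cyclohexane ring core → C:6 H:12
Element totals:
  C: 6
  H: 12
Molecular formula: C6H12.
Molar mass = 84.162 g/mol.
Mass from H: 12 × 1.008 = 12.096 g/mol.
%H = 12.096 / 84.162 × 100 = 14.37%.

14.37%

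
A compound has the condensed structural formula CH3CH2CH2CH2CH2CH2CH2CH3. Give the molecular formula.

C8H18

Atom tally by fragment:
  CH3 → C:1 H:3
  CH2 → C:1 H:2
  CH2 → C:1 H:2
  CH2 → C:1 H:2
  CH2 → C:1 H:2
  CH2 → C:1 H:2
  CH2 → C:1 H:2
  CH3 → C:1 H:3
Element totals:
  C: 8
  H: 18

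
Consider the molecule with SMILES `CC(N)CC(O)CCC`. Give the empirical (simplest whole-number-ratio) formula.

C7H17NO

Atom tally by fragment:
  CH3 → C:1 H:3
  CH(NH2) → C:1 H:3 N:1
  CH2 → C:1 H:2
  CH(OH) → C:1 H:2 O:1
  CH2 → C:1 H:2
  CH2 → C:1 H:2
  CH3 → C:1 H:3
Element totals:
  C: 7
  H: 17
  N: 1
  O: 1
Molecular formula: C7H17NO.
gcd of subscripts (7, 17, 1, 1) = 1, so the empirical formula equals the molecular formula.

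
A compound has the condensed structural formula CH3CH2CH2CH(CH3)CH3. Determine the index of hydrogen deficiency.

0

Element totals:
  C: 6
  H: 14
Molecular formula: C6H14.
DoU = (2C + 2 + N − H − X) / 2 = (2·6 + 2 + 0 − 14 − 0) / 2 = 0.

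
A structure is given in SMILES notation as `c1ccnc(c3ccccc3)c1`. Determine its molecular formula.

Atom tally by fragment:
  pyridine ring core → C:5 H:5 N:1
  (− 1 ring H displaced by substituents)
  + C6H5 → C:6 H:5
Element totals:
  C: 11
  H: 9
  N: 1

C11H9N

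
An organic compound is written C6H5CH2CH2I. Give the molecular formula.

C8H9I

Atom tally by fragment:
  C6H5CH2 → C:7 H:7
  CH2I → C:1 H:2 I:1
Element totals:
  C: 8
  H: 9
  I: 1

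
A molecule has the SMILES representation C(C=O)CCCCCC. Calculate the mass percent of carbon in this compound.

74.94%

Atom tally by fragment:
  OHCCH2 → C:2 H:3 O:1
  CH2 → C:1 H:2
  CH2 → C:1 H:2
  CH2 → C:1 H:2
  CH2 → C:1 H:2
  CH2 → C:1 H:2
  CH3 → C:1 H:3
Element totals:
  C: 8
  H: 16
  O: 1
Molecular formula: C8H16O.
Molar mass = 128.215 g/mol.
Mass from C: 8 × 12.011 = 96.088 g/mol.
%C = 96.088 / 128.215 × 100 = 74.94%.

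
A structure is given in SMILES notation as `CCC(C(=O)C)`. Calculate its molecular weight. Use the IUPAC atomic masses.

86.13 g/mol

Atom tally by fragment:
  CH3 → C:1 H:3
  CH2 → C:1 H:2
  CH2COCH3 → C:3 H:5 O:1
Element totals:
  C: 5
  H: 10
  O: 1
Molecular formula: C5H10O.
  M = 5(12.011) + 10(1.008) + 15.999
    = 60.055 + 10.080 + 15.999 = 86.134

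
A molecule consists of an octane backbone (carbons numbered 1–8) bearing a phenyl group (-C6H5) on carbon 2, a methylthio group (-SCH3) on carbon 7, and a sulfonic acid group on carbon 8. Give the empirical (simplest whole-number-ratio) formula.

C15H24O3S2

Atom tally by fragment:
  CH3 → C:1 H:3
  CH(C6H5) → C:7 H:6
  CH2 → C:1 H:2
  CH2 → C:1 H:2
  CH2 → C:1 H:2
  CH2 → C:1 H:2
  CH(SCH3) → C:2 H:4 S:1
  CH2SO3H → C:1 H:3 S:1 O:3
Element totals:
  C: 15
  H: 24
  O: 3
  S: 2
Molecular formula: C15H24O3S2.
gcd of subscripts (15, 24, 3, 2) = 1, so the empirical formula equals the molecular formula.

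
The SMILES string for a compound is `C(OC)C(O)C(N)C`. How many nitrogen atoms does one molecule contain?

1

Atom tally by fragment:
  CH3OCH2 → C:2 H:5 O:1
  CH(OH) → C:1 H:2 O:1
  CH(NH2) → C:1 H:3 N:1
  CH3 → C:1 H:3
Element totals:
  C: 5
  H: 13
  N: 1
  O: 2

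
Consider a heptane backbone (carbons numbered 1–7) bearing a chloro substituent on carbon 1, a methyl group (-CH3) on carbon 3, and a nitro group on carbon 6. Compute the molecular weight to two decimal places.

Atom tally by fragment:
  ClCH2 → C:1 H:2 Cl:1
  CH2 → C:1 H:2
  CH(CH3) → C:2 H:4
  CH2 → C:1 H:2
  CH2 → C:1 H:2
  CH(NO2) → C:1 H:1 N:1 O:2
  CH3 → C:1 H:3
Element totals:
  C: 8
  H: 16
  Cl: 1
  N: 1
  O: 2
Molecular formula: C8H16ClNO2.
  M = 8(12.011) + 16(1.008) + 35.45 + 14.007 + 2(15.999)
    = 96.088 + 16.128 + 35.450 + 14.007 + 31.998 = 193.671

193.67 g/mol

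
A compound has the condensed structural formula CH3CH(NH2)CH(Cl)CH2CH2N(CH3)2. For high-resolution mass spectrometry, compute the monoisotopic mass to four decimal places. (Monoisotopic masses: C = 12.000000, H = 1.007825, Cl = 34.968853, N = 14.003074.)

Element totals:
  C: 7
  H: 17
  Cl: 1
  N: 2
Molecular formula: C7H17ClN2.
  M = 7(12.0) + 17(1.007825) + 34.968853 + 2(14.003074)
    = 84.000000 + 17.133025 + 34.968853 + 28.006148 = 164.108026

164.1080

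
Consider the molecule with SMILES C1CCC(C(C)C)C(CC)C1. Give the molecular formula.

Atom tally by fragment:
  cyclohexane ring core → C:6 H:12
  (− 2 ring H displaced by substituents)
  + CH(CH3)2 → C:3 H:7
  + C2H5 → C:2 H:5
Element totals:
  C: 11
  H: 22

C11H22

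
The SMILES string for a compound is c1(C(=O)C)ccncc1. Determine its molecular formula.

Atom tally by fragment:
  pyridine ring core → C:5 H:5 N:1
  (− 1 ring H displaced by substituents)
  + COCH3 → C:2 H:3 O:1
Element totals:
  C: 7
  H: 7
  N: 1
  O: 1

C7H7NO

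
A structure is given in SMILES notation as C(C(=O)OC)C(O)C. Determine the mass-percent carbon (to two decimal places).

Atom tally by fragment:
  CH3OOCCH2 → C:3 H:5 O:2
  CH(OH) → C:1 H:2 O:1
  CH3 → C:1 H:3
Element totals:
  C: 5
  H: 10
  O: 3
Molecular formula: C5H10O3.
Molar mass = 118.132 g/mol.
Mass from C: 5 × 12.011 = 60.055 g/mol.
%C = 60.055 / 118.132 × 100 = 50.84%.

50.84%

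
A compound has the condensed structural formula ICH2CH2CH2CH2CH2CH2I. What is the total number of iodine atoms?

Element totals:
  C: 6
  H: 12
  I: 2

2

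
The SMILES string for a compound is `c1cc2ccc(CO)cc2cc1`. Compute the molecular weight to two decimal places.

Atom tally by fragment:
  naphthalene ring system core → C:10 H:8
  (− 1 ring H displaced by substituents)
  + CH2OH → C:1 H:3 O:1
Element totals:
  C: 11
  H: 10
  O: 1
Molecular formula: C11H10O.
  M = 11(12.011) + 10(1.008) + 15.999
    = 132.121 + 10.080 + 15.999 = 158.200

158.20 g/mol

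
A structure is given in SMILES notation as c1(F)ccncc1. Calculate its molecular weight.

97.09 g/mol

Atom tally by fragment:
  pyridine ring core → C:5 H:5 N:1
  (− 1 ring H displaced by substituents)
  + F → F:1
Element totals:
  C: 5
  H: 4
  F: 1
  N: 1
Molecular formula: C5H4FN.
  M = 5(12.011) + 4(1.008) + 18.998 + 14.007
    = 60.055 + 4.032 + 18.998 + 14.007 = 97.092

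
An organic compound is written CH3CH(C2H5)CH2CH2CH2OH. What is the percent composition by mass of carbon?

Element totals:
  C: 7
  H: 16
  O: 1
Molecular formula: C7H16O.
Molar mass = 116.204 g/mol.
Mass from C: 7 × 12.011 = 84.077 g/mol.
%C = 84.077 / 116.204 × 100 = 72.35%.

72.35%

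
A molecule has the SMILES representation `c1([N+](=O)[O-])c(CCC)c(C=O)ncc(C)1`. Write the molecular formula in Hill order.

C10H12N2O3

Atom tally by fragment:
  pyridine ring core → C:5 H:5 N:1
  (− 4 ring H displaced by substituents)
  + NO2 → N:1 O:2
  + CH2CH2CH3 → C:3 H:7
  + CHO → C:1 H:1 O:1
  + CH3 → C:1 H:3
Element totals:
  C: 10
  H: 12
  N: 2
  O: 3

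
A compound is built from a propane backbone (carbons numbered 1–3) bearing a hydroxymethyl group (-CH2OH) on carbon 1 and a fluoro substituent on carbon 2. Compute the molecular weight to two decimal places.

92.11 g/mol

Atom tally by fragment:
  HOCH2CH2 → C:2 H:5 O:1
  CH(F) → C:1 H:1 F:1
  CH3 → C:1 H:3
Element totals:
  C: 4
  H: 9
  F: 1
  O: 1
Molecular formula: C4H9FO.
  M = 4(12.011) + 9(1.008) + 18.998 + 15.999
    = 48.044 + 9.072 + 18.998 + 15.999 = 92.113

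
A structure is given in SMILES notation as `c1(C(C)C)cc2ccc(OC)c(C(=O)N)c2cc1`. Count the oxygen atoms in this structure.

2

Atom tally by fragment:
  naphthalene ring system core → C:10 H:8
  (− 3 ring H displaced by substituents)
  + CH(CH3)2 → C:3 H:7
  + OCH3 → C:1 H:3 O:1
  + CONH2 → C:1 H:2 O:1 N:1
Element totals:
  C: 15
  H: 17
  N: 1
  O: 2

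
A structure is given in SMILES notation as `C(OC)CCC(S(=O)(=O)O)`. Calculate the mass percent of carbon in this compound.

35.70%

Atom tally by fragment:
  CH3OCH2 → C:2 H:5 O:1
  CH2 → C:1 H:2
  CH2 → C:1 H:2
  CH2SO3H → C:1 H:3 S:1 O:3
Element totals:
  C: 5
  H: 12
  O: 4
  S: 1
Molecular formula: C5H12O4S.
Molar mass = 168.207 g/mol.
Mass from C: 5 × 12.011 = 60.055 g/mol.
%C = 60.055 / 168.207 × 100 = 35.70%.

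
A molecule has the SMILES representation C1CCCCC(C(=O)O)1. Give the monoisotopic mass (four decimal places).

Atom tally by fragment:
  cyclohexane ring core → C:6 H:12
  (− 1 ring H displaced by substituents)
  + COOH → C:1 H:1 O:2
Element totals:
  C: 7
  H: 12
  O: 2
Molecular formula: C7H12O2.
  M = 7(12.0) + 12(1.007825) + 2(15.994915)
    = 84.000000 + 12.093900 + 31.989830 = 128.083730

128.0837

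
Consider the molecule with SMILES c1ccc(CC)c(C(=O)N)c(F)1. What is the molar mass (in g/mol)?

Atom tally by fragment:
  benzene ring core → C:6 H:6
  (− 3 ring H displaced by substituents)
  + C2H5 → C:2 H:5
  + CONH2 → C:1 H:2 O:1 N:1
  + F → F:1
Element totals:
  C: 9
  H: 10
  F: 1
  N: 1
  O: 1
Molecular formula: C9H10FNO.
  M = 9(12.011) + 10(1.008) + 18.998 + 14.007 + 15.999
    = 108.099 + 10.080 + 18.998 + 14.007 + 15.999 = 167.183

167.18 g/mol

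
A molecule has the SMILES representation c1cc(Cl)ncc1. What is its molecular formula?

C5H4ClN

Atom tally by fragment:
  pyridine ring core → C:5 H:5 N:1
  (− 1 ring H displaced by substituents)
  + Cl → Cl:1
Element totals:
  C: 5
  H: 4
  Cl: 1
  N: 1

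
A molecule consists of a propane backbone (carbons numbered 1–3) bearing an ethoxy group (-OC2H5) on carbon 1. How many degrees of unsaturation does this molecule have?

0

Atom tally by fragment:
  C2H5OCH2 → C:3 H:7 O:1
  CH2 → C:1 H:2
  CH3 → C:1 H:3
Element totals:
  C: 5
  H: 12
  O: 1
Molecular formula: C5H12O.
DoU = (2C + 2 + N − H − X) / 2 = (2·5 + 2 + 0 − 12 − 0) / 2 = 0.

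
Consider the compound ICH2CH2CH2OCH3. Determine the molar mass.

200.02 g/mol

Atom tally by fragment:
  ICH2 → C:1 H:2 I:1
  CH2 → C:1 H:2
  CH2OCH3 → C:2 H:5 O:1
Element totals:
  C: 4
  H: 9
  I: 1
  O: 1
Molecular formula: C4H9IO.
  M = 4(12.011) + 9(1.008) + 126.904 + 15.999
    = 48.044 + 9.072 + 126.904 + 15.999 = 200.019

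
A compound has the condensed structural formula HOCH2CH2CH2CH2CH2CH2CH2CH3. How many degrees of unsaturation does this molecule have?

Atom tally by fragment:
  HOCH2 → C:1 H:3 O:1
  CH2 → C:1 H:2
  CH2 → C:1 H:2
  CH2 → C:1 H:2
  CH2 → C:1 H:2
  CH2 → C:1 H:2
  CH2 → C:1 H:2
  CH3 → C:1 H:3
Element totals:
  C: 8
  H: 18
  O: 1
Molecular formula: C8H18O.
DoU = (2C + 2 + N − H − X) / 2 = (2·8 + 2 + 0 − 18 − 0) / 2 = 0.

0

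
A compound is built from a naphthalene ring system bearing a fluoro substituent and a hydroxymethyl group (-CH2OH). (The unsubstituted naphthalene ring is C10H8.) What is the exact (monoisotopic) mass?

Atom tally by fragment:
  naphthalene ring system core → C:10 H:8
  (− 2 ring H displaced by substituents)
  + F → F:1
  + CH2OH → C:1 H:3 O:1
Element totals:
  C: 11
  H: 9
  F: 1
  O: 1
Molecular formula: C11H9FO.
  M = 11(12.0) + 9(1.007825) + 18.998403 + 15.994915
    = 132.000000 + 9.070425 + 18.998403 + 15.994915 = 176.063743

176.0637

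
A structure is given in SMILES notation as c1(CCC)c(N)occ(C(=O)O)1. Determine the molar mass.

169.18 g/mol

Atom tally by fragment:
  furan ring core → C:4 H:4 O:1
  (− 3 ring H displaced by substituents)
  + CH2CH2CH3 → C:3 H:7
  + NH2 → N:1 H:2
  + COOH → C:1 H:1 O:2
Element totals:
  C: 8
  H: 11
  N: 1
  O: 3
Molecular formula: C8H11NO3.
  M = 8(12.011) + 11(1.008) + 14.007 + 3(15.999)
    = 96.088 + 11.088 + 14.007 + 47.997 = 169.180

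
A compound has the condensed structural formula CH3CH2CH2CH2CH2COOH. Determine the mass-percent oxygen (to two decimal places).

Element totals:
  C: 6
  H: 12
  O: 2
Molecular formula: C6H12O2.
Molar mass = 116.160 g/mol.
Mass from O: 2 × 15.999 = 31.998 g/mol.
%O = 31.998 / 116.160 × 100 = 27.55%.

27.55%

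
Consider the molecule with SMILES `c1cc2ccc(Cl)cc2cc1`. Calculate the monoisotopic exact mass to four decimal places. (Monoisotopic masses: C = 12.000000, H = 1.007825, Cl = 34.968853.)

Atom tally by fragment:
  naphthalene ring system core → C:10 H:8
  (− 1 ring H displaced by substituents)
  + Cl → Cl:1
Element totals:
  C: 10
  H: 7
  Cl: 1
Molecular formula: C10H7Cl.
  M = 10(12.0) + 7(1.007825) + 34.968853
    = 120.000000 + 7.054775 + 34.968853 = 162.023628

162.0236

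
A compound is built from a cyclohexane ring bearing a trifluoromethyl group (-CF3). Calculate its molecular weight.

152.16 g/mol

Atom tally by fragment:
  cyclohexane ring core → C:6 H:12
  (− 1 ring H displaced by substituents)
  + CF3 → C:1 F:3
Element totals:
  C: 7
  H: 11
  F: 3
Molecular formula: C7H11F3.
  M = 7(12.011) + 11(1.008) + 3(18.998)
    = 84.077 + 11.088 + 56.994 = 152.159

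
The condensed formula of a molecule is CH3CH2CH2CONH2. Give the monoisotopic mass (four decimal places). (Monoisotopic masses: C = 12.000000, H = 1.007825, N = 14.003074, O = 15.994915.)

87.0684

Atom tally by fragment:
  CH3 → C:1 H:3
  CH2 → C:1 H:2
  CH2CONH2 → C:2 H:4 O:1 N:1
Element totals:
  C: 4
  H: 9
  N: 1
  O: 1
Molecular formula: C4H9NO.
  M = 4(12.0) + 9(1.007825) + 14.003074 + 15.994915
    = 48.000000 + 9.070425 + 14.003074 + 15.994915 = 87.068414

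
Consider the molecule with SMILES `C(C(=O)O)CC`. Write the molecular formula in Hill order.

C4H8O2

Atom tally by fragment:
  HOOCCH2 → C:2 H:3 O:2
  CH2 → C:1 H:2
  CH3 → C:1 H:3
Element totals:
  C: 4
  H: 8
  O: 2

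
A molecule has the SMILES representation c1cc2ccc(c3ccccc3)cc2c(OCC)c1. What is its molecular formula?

C18H16O

Atom tally by fragment:
  naphthalene ring system core → C:10 H:8
  (− 2 ring H displaced by substituents)
  + C6H5 → C:6 H:5
  + OC2H5 → C:2 H:5 O:1
Element totals:
  C: 18
  H: 16
  O: 1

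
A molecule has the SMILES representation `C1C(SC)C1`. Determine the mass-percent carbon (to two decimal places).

54.49%

Atom tally by fragment:
  cyclopropane ring core → C:3 H:6
  (− 1 ring H displaced by substituents)
  + SCH3 → C:1 H:3 S:1
Element totals:
  C: 4
  H: 8
  S: 1
Molecular formula: C4H8S.
Molar mass = 88.168 g/mol.
Mass from C: 4 × 12.011 = 48.044 g/mol.
%C = 48.044 / 88.168 × 100 = 54.49%.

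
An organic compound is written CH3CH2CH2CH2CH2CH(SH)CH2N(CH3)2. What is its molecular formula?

C9H21NS

Atom tally by fragment:
  CH3 → C:1 H:3
  CH2 → C:1 H:2
  CH2 → C:1 H:2
  CH2 → C:1 H:2
  CH2 → C:1 H:2
  CH(SH) → C:1 H:2 S:1
  CH2N(CH3)2 → C:3 H:8 N:1
Element totals:
  C: 9
  H: 21
  N: 1
  S: 1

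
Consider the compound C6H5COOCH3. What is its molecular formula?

Element totals:
  C: 8
  H: 8
  O: 2

C8H8O2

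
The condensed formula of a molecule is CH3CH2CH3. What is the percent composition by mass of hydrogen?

Atom tally by fragment:
  CH3 → C:1 H:3
  CH2 → C:1 H:2
  CH3 → C:1 H:3
Element totals:
  C: 3
  H: 8
Molecular formula: C3H8.
Molar mass = 44.097 g/mol.
Mass from H: 8 × 1.008 = 8.064 g/mol.
%H = 8.064 / 44.097 × 100 = 18.29%.

18.29%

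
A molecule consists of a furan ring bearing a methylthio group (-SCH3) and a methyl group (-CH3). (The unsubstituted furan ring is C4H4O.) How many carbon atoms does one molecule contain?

Atom tally by fragment:
  furan ring core → C:4 H:4 O:1
  (− 2 ring H displaced by substituents)
  + SCH3 → C:1 H:3 S:1
  + CH3 → C:1 H:3
Element totals:
  C: 6
  H: 8
  O: 1
  S: 1

6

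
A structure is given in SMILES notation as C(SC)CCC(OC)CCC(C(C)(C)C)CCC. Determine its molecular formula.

C16H34OS

Atom tally by fragment:
  CH3SCH2 → C:2 H:5 S:1
  CH2 → C:1 H:2
  CH2 → C:1 H:2
  CH(OCH3) → C:2 H:4 O:1
  CH2 → C:1 H:2
  CH2 → C:1 H:2
  CH(C(CH3)3) → C:5 H:10
  CH2 → C:1 H:2
  CH2 → C:1 H:2
  CH3 → C:1 H:3
Element totals:
  C: 16
  H: 34
  O: 1
  S: 1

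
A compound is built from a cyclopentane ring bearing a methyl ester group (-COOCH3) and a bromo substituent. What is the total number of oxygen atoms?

2

Atom tally by fragment:
  cyclopentane ring core → C:5 H:10
  (− 2 ring H displaced by substituents)
  + COOCH3 → C:2 H:3 O:2
  + Br → Br:1
Element totals:
  C: 7
  H: 11
  Br: 1
  O: 2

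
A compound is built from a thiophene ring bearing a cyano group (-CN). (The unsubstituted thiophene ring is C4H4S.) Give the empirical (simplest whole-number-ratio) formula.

C5H3NS

Atom tally by fragment:
  thiophene ring core → C:4 H:4 S:1
  (− 1 ring H displaced by substituents)
  + CN → C:1 N:1
Element totals:
  C: 5
  H: 3
  N: 1
  S: 1
Molecular formula: C5H3NS.
gcd of subscripts (5, 3, 1, 1) = 1, so the empirical formula equals the molecular formula.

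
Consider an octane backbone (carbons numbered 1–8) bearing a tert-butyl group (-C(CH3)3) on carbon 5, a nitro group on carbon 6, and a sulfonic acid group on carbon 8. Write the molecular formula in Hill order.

C12H25NO5S

Atom tally by fragment:
  CH3 → C:1 H:3
  CH2 → C:1 H:2
  CH2 → C:1 H:2
  CH2 → C:1 H:2
  CH(C(CH3)3) → C:5 H:10
  CH(NO2) → C:1 H:1 N:1 O:2
  CH2 → C:1 H:2
  CH2SO3H → C:1 H:3 S:1 O:3
Element totals:
  C: 12
  H: 25
  N: 1
  O: 5
  S: 1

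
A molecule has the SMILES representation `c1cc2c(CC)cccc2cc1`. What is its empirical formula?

CH

Atom tally by fragment:
  naphthalene ring system core → C:10 H:8
  (− 1 ring H displaced by substituents)
  + C2H5 → C:2 H:5
Element totals:
  C: 12
  H: 12
Molecular formula: C12H12.
gcd of subscripts = 12; dividing each by 12:
  C: 12/12 = 1
  H: 12/12 = 1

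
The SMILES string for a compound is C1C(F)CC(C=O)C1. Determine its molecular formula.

C6H9FO

Atom tally by fragment:
  cyclopentane ring core → C:5 H:10
  (− 2 ring H displaced by substituents)
  + F → F:1
  + CHO → C:1 H:1 O:1
Element totals:
  C: 6
  H: 9
  F: 1
  O: 1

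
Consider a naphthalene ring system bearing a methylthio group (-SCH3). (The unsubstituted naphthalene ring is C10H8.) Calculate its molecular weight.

Atom tally by fragment:
  naphthalene ring system core → C:10 H:8
  (− 1 ring H displaced by substituents)
  + SCH3 → C:1 H:3 S:1
Element totals:
  C: 11
  H: 10
  S: 1
Molecular formula: C11H10S.
  M = 11(12.011) + 10(1.008) + 32.06
    = 132.121 + 10.080 + 32.060 = 174.261

174.26 g/mol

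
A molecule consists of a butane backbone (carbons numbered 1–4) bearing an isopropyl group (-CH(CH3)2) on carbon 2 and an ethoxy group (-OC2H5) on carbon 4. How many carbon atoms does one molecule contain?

Atom tally by fragment:
  CH3 → C:1 H:3
  CH(CH(CH3)2) → C:4 H:8
  CH2 → C:1 H:2
  CH2OC2H5 → C:3 H:7 O:1
Element totals:
  C: 9
  H: 20
  O: 1

9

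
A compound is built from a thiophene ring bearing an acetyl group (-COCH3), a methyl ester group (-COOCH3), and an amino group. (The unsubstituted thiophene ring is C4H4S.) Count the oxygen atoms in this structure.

Atom tally by fragment:
  thiophene ring core → C:4 H:4 S:1
  (− 3 ring H displaced by substituents)
  + COCH3 → C:2 H:3 O:1
  + COOCH3 → C:2 H:3 O:2
  + NH2 → N:1 H:2
Element totals:
  C: 8
  H: 9
  N: 1
  O: 3
  S: 1

3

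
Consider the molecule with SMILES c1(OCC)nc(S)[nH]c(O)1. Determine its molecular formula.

C5H8N2O2S

Atom tally by fragment:
  imidazole ring core → C:3 H:4 N:2
  (− 3 ring H displaced by substituents)
  + OC2H5 → C:2 H:5 O:1
  + SH → S:1 H:1
  + OH → O:1 H:1
Element totals:
  C: 5
  H: 8
  N: 2
  O: 2
  S: 1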